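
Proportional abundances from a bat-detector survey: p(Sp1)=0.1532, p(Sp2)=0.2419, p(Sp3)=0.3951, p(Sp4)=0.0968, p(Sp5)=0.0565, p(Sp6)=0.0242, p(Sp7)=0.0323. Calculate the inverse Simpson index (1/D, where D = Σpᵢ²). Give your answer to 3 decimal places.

3.964

D = 0.1532² + 0.2419² + 0.3951² + 0.0968² + 0.0565² + 0.0242² + 0.0323² = 0.0234702 + 0.0585156 + 0.1561040 + 0.0093702 + 0.0031923 + 0.0005856 + 0.0010433 = 0.2522813 (working shown to 7 dp, full precision carried).
So 1/D = 3.96383, i.e. 3.964 to 3 decimal places.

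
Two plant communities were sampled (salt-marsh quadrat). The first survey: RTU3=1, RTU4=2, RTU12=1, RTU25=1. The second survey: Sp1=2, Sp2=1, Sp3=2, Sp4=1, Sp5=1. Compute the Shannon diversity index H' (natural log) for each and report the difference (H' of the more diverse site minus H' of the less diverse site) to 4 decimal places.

The first survey: N=5, proportions 0.2, 0.4, 0.2, 0.2, giving H' = 1.332179 (working shown to 6 dp, full precision carried).
The second survey: N=7, proportions 0.285714, 0.142857, 0.285714, 0.142857, 0.142857, giving H' = 1.549826.
Difference = |1.332179 − 1.549826| = 0.217647, i.e. 0.2176 to 4 decimal places.

0.2176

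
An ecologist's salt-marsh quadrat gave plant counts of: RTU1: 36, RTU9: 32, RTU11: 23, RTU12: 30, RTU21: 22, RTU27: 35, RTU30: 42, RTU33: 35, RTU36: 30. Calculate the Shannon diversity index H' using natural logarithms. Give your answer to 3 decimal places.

Total N = 36+32+23+30+22+35+42+35+30 = 285, so the proportions are 0.12632, 0.11228, 0.0807, 0.10526, 0.07719, 0.12281, 0.14737, 0.12281, 0.10526 (working shown to 5 dp, full precision carried).
Each pᵢ ln pᵢ term: 0.12632×(-2.06897)=-0.26134, 0.11228×(-2.18675)=-0.24553, 0.0807×(-2.51699)=-0.20313, 0.10526×(-2.25129)=-0.23698, 0.07719×(-2.56145)=-0.19773, 0.12281×(-2.09714)=-0.25754, 0.14737×(-1.91482)=-0.28218, 0.12281×(-2.09714)=-0.25754, 0.10526×(-2.25129)=-0.23698.
Sum = -2.17895, so H' = 2.179.

2.179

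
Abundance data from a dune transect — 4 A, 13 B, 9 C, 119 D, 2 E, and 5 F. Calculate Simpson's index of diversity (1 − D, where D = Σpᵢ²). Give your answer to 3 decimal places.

0.374

Total N = 4+13+9+119+2+5 = 152, so the proportions are 0.02632, 0.08553, 0.05921, 0.78289, 0.01316, 0.03289 (working shown to 5 dp, full precision carried).
D = 0.02632² + 0.08553² + 0.05921² + 0.78289² + 0.01316² + 0.03289² = 0.00069 + 0.00731 + 0.00351 + 0.61292 + 0.00017 + 0.00108 = 0.62569.
So 1 − D = 0.37431, i.e. 0.374 to 3 decimal places.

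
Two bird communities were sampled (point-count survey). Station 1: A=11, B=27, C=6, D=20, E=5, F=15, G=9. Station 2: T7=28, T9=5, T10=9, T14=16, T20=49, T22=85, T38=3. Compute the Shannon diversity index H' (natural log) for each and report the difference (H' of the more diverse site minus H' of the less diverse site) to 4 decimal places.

0.3034

Station 1: N=93, proportions 0.11828, 0.290323, 0.064516, 0.215054, 0.053763, 0.16129, 0.096774, giving H' = 1.796335 (working shown to 6 dp, full precision carried).
Station 2: N=195, proportions 0.14359, 0.025641, 0.046154, 0.082051, 0.251282, 0.435897, 0.015385, giving H' = 1.492970.
Difference = |1.796335 − 1.492970| = 0.303365, i.e. 0.3034 to 4 decimal places.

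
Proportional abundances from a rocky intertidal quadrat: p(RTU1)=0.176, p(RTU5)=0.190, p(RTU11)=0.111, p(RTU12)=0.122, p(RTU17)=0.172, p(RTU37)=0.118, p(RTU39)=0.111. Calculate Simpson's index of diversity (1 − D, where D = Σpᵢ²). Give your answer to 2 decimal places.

0.85

D = 0.176² + 0.19² + 0.111² + 0.122² + 0.172² + 0.118² + 0.111² = 0.0310 + 0.0361 + 0.0123 + 0.0149 + 0.0296 + 0.0139 + 0.0123 = 0.1501 (working shown to 4 dp, full precision carried).
So 1 − D = 0.8499, i.e. 0.85 to 2 decimal places.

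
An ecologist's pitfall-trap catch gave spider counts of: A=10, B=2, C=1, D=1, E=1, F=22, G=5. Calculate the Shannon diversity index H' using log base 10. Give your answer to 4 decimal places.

0.5844

Total N = 10+2+1+1+1+22+5 = 42, so the proportions are 0.238095, 0.047619, 0.02381, 0.02381, 0.02381, 0.52381, 0.119048 (working shown to 6 dp, full precision carried).
Each pᵢ log₁₀ pᵢ term: 0.238095×(-0.623249)=-0.148393, 0.047619×(-1.322219)=-0.062963, 0.02381×(-1.623249)=-0.038649, 0.02381×(-1.623249)=-0.038649, 0.02381×(-1.623249)=-0.038649, 0.52381×(-0.280827)=-0.147100, 0.119048×(-0.924279)=-0.110033.
Sum = -0.584435, so H' = 0.5844.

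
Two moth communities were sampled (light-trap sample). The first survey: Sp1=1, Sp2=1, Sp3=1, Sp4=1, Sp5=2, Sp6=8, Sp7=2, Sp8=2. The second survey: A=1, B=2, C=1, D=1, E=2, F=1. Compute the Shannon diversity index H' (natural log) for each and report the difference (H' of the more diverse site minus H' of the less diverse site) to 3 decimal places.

The first survey: N=18, proportions 0.05556, 0.05556, 0.05556, 0.05556, 0.11111, 0.44444, 0.11111, 0.11111, giving H' = 1.73513 (working shown to 5 dp, full precision carried).
The second survey: N=8, proportions 0.125, 0.25, 0.125, 0.125, 0.25, 0.125, giving H' = 1.73287.
Difference = |1.73513 − 1.73287| = 0.00226, i.e. 0.002 to 3 decimal places.

0.002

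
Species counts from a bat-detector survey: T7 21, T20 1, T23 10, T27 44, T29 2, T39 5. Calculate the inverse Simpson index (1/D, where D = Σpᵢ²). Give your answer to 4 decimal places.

Total N = 21+1+10+44+2+5 = 83, so the proportions are 0.253012, 0.0120482, 0.1204819, 0.5301205, 0.0240964, 0.060241 (working shown to 7 dp, full precision carried).
D = 0.253012² + 0.0120482² + 0.1204819² + 0.5301205² + 0.0240964² + 0.060241² = 0.0640151 + 0.0001452 + 0.0145159 + 0.2810277 + 0.0005806 + 0.0036290 = 0.3639135.
So 1/D = 2.747906, i.e. 2.7479 to 4 decimal places.

2.7479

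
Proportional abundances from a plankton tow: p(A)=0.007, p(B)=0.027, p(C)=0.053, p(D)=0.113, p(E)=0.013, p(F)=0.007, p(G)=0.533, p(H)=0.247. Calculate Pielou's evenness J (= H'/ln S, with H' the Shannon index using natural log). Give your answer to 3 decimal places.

0.628

H' = −Σ pᵢ ln pᵢ = −((-0.03473) + (-0.09752) + (-0.15569) + (-0.24638) + (-0.05646) + (-0.03473) + (-0.33538) + (-0.34540)) = 1.30629 (working shown to 5 dp, full precision carried).
With S = 8 species, ln S = 2.07944, so J = 1.30629/2.07944 = 0.62819, i.e. 0.628 to 3 decimal places.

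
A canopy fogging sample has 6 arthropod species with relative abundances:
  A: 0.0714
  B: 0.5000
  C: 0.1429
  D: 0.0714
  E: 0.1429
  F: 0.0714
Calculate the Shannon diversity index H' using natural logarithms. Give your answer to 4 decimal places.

1.4680

Each pᵢ ln pᵢ term (working shown to 6 dp, full precision carried): 0.0714×(-2.639457)=-0.188457, 0.5×(-0.693147)=-0.346574, 0.1429×(-1.945610)=-0.278028, 0.0714×(-2.639457)=-0.188457, 0.1429×(-1.945610)=-0.278028, 0.0714×(-2.639457)=-0.188457.
Sum = -1.468001, so H' = 1.4680.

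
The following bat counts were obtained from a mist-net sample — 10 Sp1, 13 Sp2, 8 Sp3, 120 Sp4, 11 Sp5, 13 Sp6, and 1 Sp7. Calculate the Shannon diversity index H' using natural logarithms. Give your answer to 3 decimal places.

Total N = 10+13+8+120+11+13+1 = 176, so the proportions are 0.05682, 0.07386, 0.04545, 0.68182, 0.0625, 0.07386, 0.00568 (working shown to 5 dp, full precision carried).
Each pᵢ ln pᵢ term: 0.05682×(-2.86790)=-0.16295, 0.07386×(-2.60553)=-0.19245, 0.04545×(-3.09104)=-0.14050, 0.68182×(-0.38299)=-0.26113, 0.0625×(-2.77259)=-0.17329, 0.07386×(-2.60553)=-0.19245, 0.00568×(-5.17048)=-0.02938.
Sum = -1.15215, so H' = 1.152.

1.152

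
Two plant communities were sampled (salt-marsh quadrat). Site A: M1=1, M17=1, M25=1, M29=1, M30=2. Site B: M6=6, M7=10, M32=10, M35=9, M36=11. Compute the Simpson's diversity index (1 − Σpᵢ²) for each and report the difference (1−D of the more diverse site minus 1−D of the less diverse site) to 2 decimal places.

0.02

Site A: N=6, proportions 0.1667, 0.1667, 0.1667, 0.1667, 0.3333, giving 1−D = 0.7778 (working shown to 4 dp, full precision carried).
Site B: N=46, proportions 0.1304, 0.2174, 0.2174, 0.1957, 0.2391, giving 1−D = 0.7930.
Difference = |0.7778 − 0.7930| = 0.0152, i.e. 0.02 to 2 decimal places.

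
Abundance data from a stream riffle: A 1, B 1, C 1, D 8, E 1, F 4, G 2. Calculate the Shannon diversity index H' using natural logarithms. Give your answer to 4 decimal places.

Total N = 1+1+1+8+1+4+2 = 18, so the proportions are 0.055556, 0.055556, 0.055556, 0.444444, 0.055556, 0.222222, 0.111111 (working shown to 6 dp, full precision carried).
Each pᵢ ln pᵢ term: 0.055556×(-2.890372)=-0.160576, 0.055556×(-2.890372)=-0.160576, 0.055556×(-2.890372)=-0.160576, 0.444444×(-0.810930)=-0.360413, 0.055556×(-2.890372)=-0.160576, 0.222222×(-1.504077)=-0.334239, 0.111111×(-2.197225)=-0.244136.
Sum = -1.581094, so H' = 1.5811.

1.5811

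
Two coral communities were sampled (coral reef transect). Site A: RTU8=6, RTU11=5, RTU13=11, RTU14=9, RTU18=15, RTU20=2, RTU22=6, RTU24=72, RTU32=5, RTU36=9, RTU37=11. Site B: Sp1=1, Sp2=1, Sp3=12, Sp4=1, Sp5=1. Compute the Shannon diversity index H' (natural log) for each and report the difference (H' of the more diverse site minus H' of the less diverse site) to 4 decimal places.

Site A: N=151, proportions 0.039735, 0.033113, 0.072848, 0.059603, 0.099338, 0.013245, 0.039735, 0.476821, 0.033113, 0.059603, 0.072848, giving H' = 1.839623 (working shown to 6 dp, full precision carried).
Site B: N=16, proportions 0.0625, 0.0625, 0.75, 0.0625, 0.0625, giving H' = 0.908909.
Difference = |1.839623 − 0.908909| = 0.930714, i.e. 0.9307 to 4 decimal places.

0.9307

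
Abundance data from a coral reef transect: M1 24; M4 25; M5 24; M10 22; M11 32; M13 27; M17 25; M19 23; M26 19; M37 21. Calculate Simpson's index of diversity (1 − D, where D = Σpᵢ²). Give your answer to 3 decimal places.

0.898

Total N = 24+25+24+22+32+27+25+23+19+21 = 242, so the proportions are 0.09917, 0.10331, 0.09917, 0.09091, 0.13223, 0.11157, 0.10331, 0.09504, 0.07851, 0.08678 (working shown to 5 dp, full precision carried).
D = 0.09917² + 0.10331² + 0.09917² + 0.09091² + 0.13223² + 0.11157² + 0.10331² + 0.09504² + 0.07851² + 0.08678² = 0.00984 + 0.01067 + 0.00984 + 0.00826 + 0.01749 + 0.01245 + 0.01067 + 0.00903 + 0.00616 + 0.00753 = 0.10194.
So 1 − D = 0.89806, i.e. 0.898 to 3 decimal places.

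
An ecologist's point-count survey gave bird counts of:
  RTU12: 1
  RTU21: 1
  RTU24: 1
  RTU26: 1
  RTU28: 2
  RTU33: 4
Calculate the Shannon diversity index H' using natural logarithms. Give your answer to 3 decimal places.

1.609

Total N = 1+1+1+1+2+4 = 10, so the proportions are 0.1, 0.1, 0.1, 0.1, 0.2, 0.4 (working shown to 5 dp, full precision carried).
Each pᵢ ln pᵢ term: 0.1×(-2.30259)=-0.23026, 0.1×(-2.30259)=-0.23026, 0.1×(-2.30259)=-0.23026, 0.1×(-2.30259)=-0.23026, 0.2×(-1.60944)=-0.32189, 0.4×(-0.91629)=-0.36652.
Sum = -1.60944, so H' = 1.609.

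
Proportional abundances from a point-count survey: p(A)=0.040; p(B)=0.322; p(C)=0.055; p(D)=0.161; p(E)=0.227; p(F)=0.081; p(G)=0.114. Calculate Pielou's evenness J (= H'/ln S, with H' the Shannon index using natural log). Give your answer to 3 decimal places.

H' = −Σ pᵢ ln pᵢ = −((-0.12876) + (-0.36489) + (-0.15952) + (-0.29404) + (-0.33660) + (-0.20358) + (-0.24756)) = 1.73494 (working shown to 5 dp, full precision carried).
With S = 7 species, ln S = 1.94591, so J = 1.73494/1.94591 = 0.89159, i.e. 0.892 to 3 decimal places.

0.892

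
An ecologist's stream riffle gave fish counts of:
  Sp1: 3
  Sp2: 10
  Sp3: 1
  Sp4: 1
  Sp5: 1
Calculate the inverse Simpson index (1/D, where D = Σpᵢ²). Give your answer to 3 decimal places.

2.286

Total N = 3+10+1+1+1 = 16, so the proportions are 0.1875, 0.625, 0.0625, 0.0625, 0.0625 (working shown to 6 dp, full precision carried).
D = 0.1875² + 0.625² + 0.0625² + 0.0625² + 0.0625² = 0.035156 + 0.390625 + 0.003906 + 0.003906 + 0.003906 = 0.437500.
So 1/D = 2.28571, i.e. 2.286 to 3 decimal places.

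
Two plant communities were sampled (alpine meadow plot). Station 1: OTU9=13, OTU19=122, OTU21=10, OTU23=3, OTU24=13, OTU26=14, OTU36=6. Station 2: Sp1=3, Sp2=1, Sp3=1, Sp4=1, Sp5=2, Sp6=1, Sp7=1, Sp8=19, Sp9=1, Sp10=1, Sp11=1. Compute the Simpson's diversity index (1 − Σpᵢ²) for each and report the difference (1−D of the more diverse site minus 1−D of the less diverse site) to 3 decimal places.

Station 1: N=181, proportions 0.07182, 0.67403, 0.05525, 0.01657, 0.07182, 0.07735, 0.03315, giving 1−D = 0.52495 (working shown to 5 dp, full precision carried).
Station 2: N=32, proportions 0.09375, 0.03125, 0.03125, 0.03125, 0.0625, 0.03125, 0.03125, 0.59375, 0.03125, 0.03125, 0.03125, giving 1−D = 0.62695.
Difference = |0.52495 − 0.62695| = 0.10200, i.e. 0.102 to 3 decimal places.

0.102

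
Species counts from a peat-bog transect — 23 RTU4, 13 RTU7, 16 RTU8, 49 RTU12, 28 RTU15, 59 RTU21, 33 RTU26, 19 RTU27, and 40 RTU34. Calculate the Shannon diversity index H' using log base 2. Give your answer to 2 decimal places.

Total N = 23+13+16+49+28+59+33+19+40 = 280, so the proportions are 0.0821, 0.0464, 0.0571, 0.175, 0.1, 0.2107, 0.1179, 0.0679, 0.1429 (working shown to 4 dp, full precision carried).
Each pᵢ log₂ pᵢ term: 0.0821×(-3.6057)=-0.2962, 0.0464×(-4.4288)=-0.2056, 0.0571×(-4.1293)=-0.2360, 0.175×(-2.5146)=-0.4401, 0.1×(-3.3219)=-0.3322, 0.2107×(-2.2466)=-0.4734, 0.1179×(-3.0849)=-0.3636, 0.0679×(-3.8814)=-0.2634, 0.1429×(-2.8074)=-0.4011.
Sum = -3.0114, so H' = 3.01.

3.01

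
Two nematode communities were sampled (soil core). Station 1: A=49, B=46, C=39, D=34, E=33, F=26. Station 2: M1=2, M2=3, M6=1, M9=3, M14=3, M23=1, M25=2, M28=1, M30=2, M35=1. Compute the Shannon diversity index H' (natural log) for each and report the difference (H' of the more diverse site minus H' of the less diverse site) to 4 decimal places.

0.4352

Station 1: N=227, proportions 0.215859, 0.202643, 0.171806, 0.14978, 0.145374, 0.114537, giving H' = 1.769941 (working shown to 6 dp, full precision carried).
Station 2: N=19, proportions 0.105263, 0.157895, 0.052632, 0.157895, 0.157895, 0.052632, 0.105263, 0.052632, 0.105263, 0.052632, giving H' = 2.205155.
Difference = |1.769941 − 2.205155| = 0.435214, i.e. 0.4352 to 4 decimal places.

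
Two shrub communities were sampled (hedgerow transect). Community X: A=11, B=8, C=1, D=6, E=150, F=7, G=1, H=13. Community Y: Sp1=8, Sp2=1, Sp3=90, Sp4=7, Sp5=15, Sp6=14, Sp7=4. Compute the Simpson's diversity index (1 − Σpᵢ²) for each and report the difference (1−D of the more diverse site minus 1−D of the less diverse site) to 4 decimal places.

Community X: N=197, proportions 0.055838, 0.040609, 0.005076, 0.030457, 0.761421, 0.035533, 0.005076, 0.06599, giving 1−D = 0.408874 (working shown to 6 dp, full precision carried).
Community Y: N=139, proportions 0.057554, 0.007194, 0.647482, 0.05036, 0.107914, 0.100719, 0.028777, giving 1−D = 0.552249.
Difference = |0.408874 − 0.552249| = 0.143375, i.e. 0.1434 to 4 decimal places.

0.1434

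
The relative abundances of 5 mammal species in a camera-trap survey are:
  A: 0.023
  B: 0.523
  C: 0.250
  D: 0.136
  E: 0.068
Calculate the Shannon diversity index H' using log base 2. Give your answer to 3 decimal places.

Each pᵢ log₂ pᵢ term (working shown to 5 dp, full precision carried): 0.023×(-5.44222)=-0.12517, 0.523×(-0.93512)=-0.48907, 0.25×(-2.00000)=-0.50000, 0.136×(-2.87832)=-0.39145, 0.068×(-3.87832)=-0.26373.
Sum = -1.76941, so H' = 1.769.

1.769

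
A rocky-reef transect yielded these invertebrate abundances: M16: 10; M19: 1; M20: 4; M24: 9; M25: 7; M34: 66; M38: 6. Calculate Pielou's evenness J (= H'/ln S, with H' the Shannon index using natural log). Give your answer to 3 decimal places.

0.639

Total N = 10+1+4+9+7+66+6 = 103, so the proportions are 0.09709, 0.00971, 0.03883, 0.08738, 0.06796, 0.64078, 0.05825 (working shown to 5 dp, full precision carried).
H' = −Σ pᵢ ln pᵢ = −((-0.22642) + (-0.04500) + (-0.12615) + (-0.21299) + (-0.18274) + (-0.28519) + (-0.16561)) = 1.24410.
With S = 7 species, ln S = 1.94591, so J = 1.24410/1.94591 = 0.63934, i.e. 0.639 to 3 decimal places.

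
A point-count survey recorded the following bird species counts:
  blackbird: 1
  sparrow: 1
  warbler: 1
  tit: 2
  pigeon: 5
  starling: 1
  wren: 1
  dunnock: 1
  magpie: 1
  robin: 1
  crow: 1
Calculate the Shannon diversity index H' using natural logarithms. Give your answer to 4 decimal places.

Total N = 1+1+1+2+5+1+1+1+1+1+1 = 16, so the proportions are 0.0625, 0.0625, 0.0625, 0.125, 0.3125, 0.0625, 0.0625, 0.0625, 0.0625, 0.0625, 0.0625 (working shown to 6 dp, full precision carried).
Each pᵢ ln pᵢ term: 0.0625×(-2.772589)=-0.173287, 0.0625×(-2.772589)=-0.173287, 0.0625×(-2.772589)=-0.173287, 0.125×(-2.079442)=-0.259930, 0.3125×(-1.163151)=-0.363485, 0.0625×(-2.772589)=-0.173287, 0.0625×(-2.772589)=-0.173287, 0.0625×(-2.772589)=-0.173287, 0.0625×(-2.772589)=-0.173287, 0.0625×(-2.772589)=-0.173287, 0.0625×(-2.772589)=-0.173287.
Sum = -2.182996, so H' = 2.1830.

2.1830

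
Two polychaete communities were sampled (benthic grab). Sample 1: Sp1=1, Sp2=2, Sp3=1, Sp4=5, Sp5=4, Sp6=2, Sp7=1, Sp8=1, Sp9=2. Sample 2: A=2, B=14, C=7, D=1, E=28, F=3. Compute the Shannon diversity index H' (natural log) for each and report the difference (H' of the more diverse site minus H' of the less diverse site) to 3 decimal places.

0.704

Sample 1: N=19, proportions 0.0526316, 0.1052632, 0.0526316, 0.2631579, 0.2105263, 0.1052632, 0.0526316, 0.0526316, 0.1052632, giving H' = 2.0101627 (working shown to 7 dp, full precision carried).
Sample 2: N=55, proportions 0.0363636, 0.2545455, 0.1272727, 0.0181818, 0.5090909, 0.0545455, giving H' = 1.3063872.
Difference = |2.0101627 − 1.3063872| = 0.7037755, i.e. 0.704 to 3 decimal places.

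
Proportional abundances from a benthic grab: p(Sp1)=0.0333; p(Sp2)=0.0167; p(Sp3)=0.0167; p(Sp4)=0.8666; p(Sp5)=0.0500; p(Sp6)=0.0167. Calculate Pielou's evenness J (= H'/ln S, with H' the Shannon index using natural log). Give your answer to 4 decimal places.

H' = −Σ pᵢ ln pᵢ = −((-0.113293) + (-0.068342) + (-0.068342) + (-0.124078) + (-0.149787) + (-0.068342)) = 0.592184 (working shown to 6 dp, full precision carried).
With S = 6 species, ln S = 1.791759, so J = 0.592184/1.791759 = 0.330504, i.e. 0.3305 to 4 decimal places.

0.3305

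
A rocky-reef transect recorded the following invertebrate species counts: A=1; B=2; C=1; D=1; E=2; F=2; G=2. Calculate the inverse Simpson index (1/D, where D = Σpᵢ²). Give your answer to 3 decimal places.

6.368

Total N = 1+2+1+1+2+2+2 = 11, so the proportions are 0.0909091, 0.1818182, 0.0909091, 0.0909091, 0.1818182, 0.1818182, 0.1818182 (working shown to 7 dp, full precision carried).
D = 0.0909091² + 0.1818182² + 0.0909091² + 0.0909091² + 0.1818182² + 0.1818182² + 0.1818182² = 0.0082645 + 0.0330579 + 0.0082645 + 0.0082645 + 0.0330579 + 0.0330579 + 0.0330579 = 0.1570248.
So 1/D = 6.36842, i.e. 6.368 to 3 decimal places.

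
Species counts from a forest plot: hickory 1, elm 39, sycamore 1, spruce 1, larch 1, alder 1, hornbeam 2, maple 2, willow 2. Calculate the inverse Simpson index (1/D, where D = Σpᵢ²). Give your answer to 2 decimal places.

Total N = 1+39+1+1+1+1+2+2+2 = 50, so the proportions are 0.02, 0.78, 0.02, 0.02, 0.02, 0.02, 0.04, 0.04, 0.04 (working shown to 5 dp, full precision carried).
D = 0.02² + 0.78² + 0.02² + 0.02² + 0.02² + 0.02² + 0.04² + 0.04² + 0.04² = 0.00040 + 0.60840 + 0.00040 + 0.00040 + 0.00040 + 0.00040 + 0.00160 + 0.00160 + 0.00160 = 0.61520.
So 1/D = 1.6255, i.e. 1.63 to 2 decimal places.

1.63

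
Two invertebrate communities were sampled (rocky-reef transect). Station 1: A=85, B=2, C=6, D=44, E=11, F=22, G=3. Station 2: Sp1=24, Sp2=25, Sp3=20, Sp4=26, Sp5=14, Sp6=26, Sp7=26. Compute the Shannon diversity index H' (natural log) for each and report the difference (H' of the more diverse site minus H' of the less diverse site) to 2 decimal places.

Station 1: N=173, proportions 0.4913, 0.0116, 0.0347, 0.2543, 0.0636, 0.1272, 0.0173, giving H' = 1.3733 (working shown to 4 dp, full precision carried).
Station 2: N=161, proportions 0.1491, 0.1553, 0.1242, 0.1615, 0.087, 0.1615, 0.1615, giving H' = 1.9278.
Difference = |1.3733 − 1.9278| = 0.5545, i.e. 0.55 to 2 decimal places.

0.55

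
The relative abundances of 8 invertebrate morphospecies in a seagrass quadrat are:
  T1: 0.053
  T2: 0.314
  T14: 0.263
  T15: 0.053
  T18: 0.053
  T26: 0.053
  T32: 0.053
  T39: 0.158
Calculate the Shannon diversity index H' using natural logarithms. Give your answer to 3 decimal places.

1.785

Each pᵢ ln pᵢ term (working shown to 5 dp, full precision carried): 0.053×(-2.93746)=-0.15569, 0.314×(-1.15836)=-0.36373, 0.263×(-1.33560)=-0.35126, 0.053×(-2.93746)=-0.15569, 0.053×(-2.93746)=-0.15569, 0.053×(-2.93746)=-0.15569, 0.053×(-2.93746)=-0.15569, 0.158×(-1.84516)=-0.29154.
Sum = -1.78495, so H' = 1.785.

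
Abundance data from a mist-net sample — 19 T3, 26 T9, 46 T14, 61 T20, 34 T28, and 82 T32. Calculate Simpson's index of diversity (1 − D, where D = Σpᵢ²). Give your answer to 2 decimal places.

0.79

Total N = 19+26+46+61+34+82 = 268, so the proportions are 0.0709, 0.097, 0.1716, 0.2276, 0.1269, 0.306 (working shown to 4 dp, full precision carried).
D = 0.0709² + 0.097² + 0.1716² + 0.2276² + 0.1269² + 0.306² = 0.0050 + 0.0094 + 0.0295 + 0.0518 + 0.0161 + 0.0936 = 0.2054.
So 1 − D = 0.7946, i.e. 0.79 to 2 decimal places.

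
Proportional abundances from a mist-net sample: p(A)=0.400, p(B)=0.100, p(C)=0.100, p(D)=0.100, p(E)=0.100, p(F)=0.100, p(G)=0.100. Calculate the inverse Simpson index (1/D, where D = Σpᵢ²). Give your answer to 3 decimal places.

D = 0.4² + 0.1² + 0.1² + 0.1² + 0.1² + 0.1² + 0.1² = 0.1600000 + 0.0100000 + 0.0100000 + 0.0100000 + 0.0100000 + 0.0100000 + 0.0100000 = 0.2200000 (working shown to 7 dp, full precision carried).
So 1/D = 4.54545, i.e. 4.545 to 3 decimal places.

4.545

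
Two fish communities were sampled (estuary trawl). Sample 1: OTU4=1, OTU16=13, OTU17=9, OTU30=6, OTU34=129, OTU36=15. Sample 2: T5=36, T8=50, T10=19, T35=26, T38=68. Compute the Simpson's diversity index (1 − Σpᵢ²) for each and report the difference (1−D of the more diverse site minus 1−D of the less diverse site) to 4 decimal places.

0.3343

Sample 1: N=173, proportions 0.00578, 0.075145, 0.052023, 0.034682, 0.745665, 0.086705, giving 1−D = 0.426877 (working shown to 6 dp, full precision carried).
Sample 2: N=199, proportions 0.180905, 0.251256, 0.095477, 0.130653, 0.341709, giving 1−D = 0.761193.
Difference = |0.426877 − 0.761193| = 0.334316, i.e. 0.3343 to 4 decimal places.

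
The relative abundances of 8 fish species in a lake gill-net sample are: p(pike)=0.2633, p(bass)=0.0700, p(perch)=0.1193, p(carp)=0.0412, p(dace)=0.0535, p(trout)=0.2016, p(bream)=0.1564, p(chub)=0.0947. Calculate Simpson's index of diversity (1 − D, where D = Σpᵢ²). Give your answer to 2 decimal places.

D = 0.2633² + 0.07² + 0.1193² + 0.0412² + 0.0535² + 0.2016² + 0.1564² + 0.0947² = 0.0693 + 0.0049 + 0.0142 + 0.0017 + 0.0029 + 0.0406 + 0.0245 + 0.0090 = 0.1671 (working shown to 4 dp, full precision carried).
So 1 − D = 0.8329, i.e. 0.83 to 2 decimal places.

0.83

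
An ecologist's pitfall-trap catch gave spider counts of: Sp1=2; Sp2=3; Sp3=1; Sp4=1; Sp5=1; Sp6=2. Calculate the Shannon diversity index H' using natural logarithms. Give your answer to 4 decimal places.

1.6957

Total N = 2+3+1+1+1+2 = 10, so the proportions are 0.2, 0.3, 0.1, 0.1, 0.1, 0.2 (working shown to 6 dp, full precision carried).
Each pᵢ ln pᵢ term: 0.2×(-1.609438)=-0.321888, 0.3×(-1.203973)=-0.361192, 0.1×(-2.302585)=-0.230259, 0.1×(-2.302585)=-0.230259, 0.1×(-2.302585)=-0.230259, 0.2×(-1.609438)=-0.321888.
Sum = -1.695743, so H' = 1.6957.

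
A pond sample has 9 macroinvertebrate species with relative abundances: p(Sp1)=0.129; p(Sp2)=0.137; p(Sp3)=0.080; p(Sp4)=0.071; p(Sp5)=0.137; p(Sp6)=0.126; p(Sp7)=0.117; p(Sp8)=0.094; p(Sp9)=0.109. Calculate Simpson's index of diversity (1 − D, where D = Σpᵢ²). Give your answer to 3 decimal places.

D = 0.129² + 0.137² + 0.08² + 0.071² + 0.137² + 0.126² + 0.117² + 0.094² + 0.109² = 0.01664 + 0.01877 + 0.00640 + 0.00504 + 0.01877 + 0.01588 + 0.01369 + 0.00884 + 0.01188 = 0.11590 (working shown to 5 dp, full precision carried).
So 1 − D = 0.88410, i.e. 0.884 to 3 decimal places.

0.884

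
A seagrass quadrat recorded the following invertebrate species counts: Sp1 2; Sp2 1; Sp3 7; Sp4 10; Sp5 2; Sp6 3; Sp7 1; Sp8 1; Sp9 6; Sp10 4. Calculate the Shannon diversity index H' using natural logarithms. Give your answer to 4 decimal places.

Total N = 2+1+7+10+2+3+1+1+6+4 = 37, so the proportions are 0.054054, 0.027027, 0.189189, 0.27027, 0.054054, 0.081081, 0.027027, 0.027027, 0.162162, 0.108108 (working shown to 6 dp, full precision carried).
Each pᵢ ln pᵢ term: 0.054054×(-2.917771)=-0.157717, 0.027027×(-3.610918)=-0.097592, 0.189189×(-1.665008)=-0.315001, 0.27027×(-1.308333)=-0.353603, 0.054054×(-2.917771)=-0.157717, 0.081081×(-2.512306)=-0.203700, 0.027027×(-3.610918)=-0.097592, 0.027027×(-3.610918)=-0.097592, 0.162162×(-1.819158)=-0.294999, 0.108108×(-2.224624)=-0.240500.
Sum = -2.016016, so H' = 2.0160.

2.0160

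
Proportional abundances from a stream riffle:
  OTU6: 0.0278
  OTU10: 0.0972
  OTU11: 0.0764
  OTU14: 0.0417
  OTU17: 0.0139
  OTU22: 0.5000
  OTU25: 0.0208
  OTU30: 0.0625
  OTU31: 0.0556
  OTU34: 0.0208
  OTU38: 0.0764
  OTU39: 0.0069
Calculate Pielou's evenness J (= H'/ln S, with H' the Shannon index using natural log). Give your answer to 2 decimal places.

0.72

H' = −Σ pᵢ ln pᵢ = −((-0.0996) + (-0.2266) + (-0.1965) + (-0.1325) + (-0.0594) + (-0.3466) + (-0.0806) + (-0.1733) + (-0.1607) + (-0.0806) + (-0.1965) + (-0.0343)) = 1.7870 (working shown to 4 dp, full precision carried).
With S = 12 species, ln S = 2.4849, so J = 1.7870/2.4849 = 0.7192, i.e. 0.72 to 2 decimal places.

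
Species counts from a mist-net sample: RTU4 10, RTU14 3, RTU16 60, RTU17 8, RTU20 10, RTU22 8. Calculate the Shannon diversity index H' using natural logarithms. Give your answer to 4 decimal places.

1.2792

Total N = 10+3+60+8+10+8 = 99, so the proportions are 0.10101, 0.030303, 0.606061, 0.080808, 0.10101, 0.080808 (working shown to 6 dp, full precision carried).
Each pᵢ ln pᵢ term: 0.10101×(-2.292535)=-0.231569, 0.030303×(-3.496508)=-0.105955, 0.606061×(-0.500775)=-0.303500, 0.080808×(-2.515678)=-0.203287, 0.10101×(-2.292535)=-0.231569, 0.080808×(-2.515678)=-0.203287.
Sum = -1.279168, so H' = 1.2792.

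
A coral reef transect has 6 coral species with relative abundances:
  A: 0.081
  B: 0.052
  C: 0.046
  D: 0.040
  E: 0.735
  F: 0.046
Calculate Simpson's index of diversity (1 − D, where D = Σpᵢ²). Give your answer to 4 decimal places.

D = 0.081² + 0.052² + 0.046² + 0.04² + 0.735² + 0.046² = 0.006561 + 0.002704 + 0.002116 + 0.001600 + 0.540225 + 0.002116 = 0.555322 (working shown to 6 dp, full precision carried).
So 1 − D = 0.444678, i.e. 0.4447 to 4 decimal places.

0.4447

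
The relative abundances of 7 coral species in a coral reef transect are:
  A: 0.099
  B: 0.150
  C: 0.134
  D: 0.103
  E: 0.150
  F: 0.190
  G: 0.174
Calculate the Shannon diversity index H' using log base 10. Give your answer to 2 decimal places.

0.83

Each pᵢ log₁₀ pᵢ term (working shown to 4 dp, full precision carried): 0.099×(-1.0044)=-0.0994, 0.15×(-0.8239)=-0.1236, 0.134×(-0.8729)=-0.1170, 0.103×(-0.9872)=-0.1017, 0.15×(-0.8239)=-0.1236, 0.19×(-0.7212)=-0.1370, 0.174×(-0.7595)=-0.1321.
Sum = -0.8344, so H' = 0.83.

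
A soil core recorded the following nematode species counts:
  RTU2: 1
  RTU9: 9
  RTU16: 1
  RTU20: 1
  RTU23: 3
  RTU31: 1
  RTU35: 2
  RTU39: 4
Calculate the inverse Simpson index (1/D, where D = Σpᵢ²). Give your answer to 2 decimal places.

Total N = 1+9+1+1+3+1+2+4 = 22, so the proportions are 0.045455, 0.409091, 0.045455, 0.045455, 0.136364, 0.045455, 0.090909, 0.181818 (working shown to 6 dp, full precision carried).
D = 0.045455² + 0.409091² + 0.045455² + 0.045455² + 0.136364² + 0.045455² + 0.090909² + 0.181818² = 0.002066 + 0.167355 + 0.002066 + 0.002066 + 0.018595 + 0.002066 + 0.008264 + 0.033058 = 0.235537.
So 1/D = 4.2456, i.e. 4.25 to 2 decimal places.

4.25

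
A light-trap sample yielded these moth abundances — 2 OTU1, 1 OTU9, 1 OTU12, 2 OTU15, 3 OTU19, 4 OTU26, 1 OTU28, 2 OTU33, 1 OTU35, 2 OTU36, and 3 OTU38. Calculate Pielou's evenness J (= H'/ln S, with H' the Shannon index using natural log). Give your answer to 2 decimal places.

0.95

Total N = 2+1+1+2+3+4+1+2+1+2+3 = 22, so the proportions are 0.0909, 0.0455, 0.0455, 0.0909, 0.1364, 0.1818, 0.0455, 0.0909, 0.0455, 0.0909, 0.1364 (working shown to 4 dp, full precision carried).
H' = −Σ pᵢ ln pᵢ = −((-0.2180) + (-0.1405) + (-0.1405) + (-0.2180) + (-0.2717) + (-0.3100) + (-0.1405) + (-0.2180) + (-0.1405) + (-0.2180) + (-0.2717)) = 2.2873.
With S = 11 species, ln S = 2.3979, so J = 2.2873/2.3979 = 0.9539, i.e. 0.95 to 2 decimal places.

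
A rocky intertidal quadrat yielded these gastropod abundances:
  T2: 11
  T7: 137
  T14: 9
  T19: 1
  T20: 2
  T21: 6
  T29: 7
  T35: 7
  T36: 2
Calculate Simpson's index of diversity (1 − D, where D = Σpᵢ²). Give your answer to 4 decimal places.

Total N = 11+137+9+1+2+6+7+7+2 = 182, so the proportions are 0.06044, 0.752747, 0.049451, 0.005495, 0.010989, 0.032967, 0.038462, 0.038462, 0.010989 (working shown to 6 dp, full precision carried).
D = 0.06044² + 0.752747² + 0.049451² + 0.005495² + 0.010989² + 0.032967² + 0.038462² + 0.038462² + 0.010989² = 0.003653 + 0.566628 + 0.002445 + 0.000030 + 0.000121 + 0.001087 + 0.001479 + 0.001479 + 0.000121 = 0.577044.
So 1 − D = 0.422956, i.e. 0.4230 to 4 decimal places.

0.4230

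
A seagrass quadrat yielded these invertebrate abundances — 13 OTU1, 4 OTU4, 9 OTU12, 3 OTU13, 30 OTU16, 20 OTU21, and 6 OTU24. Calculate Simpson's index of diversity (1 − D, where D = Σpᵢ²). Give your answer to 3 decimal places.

0.777

Total N = 13+4+9+3+30+20+6 = 85, so the proportions are 0.15294, 0.04706, 0.10588, 0.03529, 0.35294, 0.23529, 0.07059 (working shown to 5 dp, full precision carried).
D = 0.15294² + 0.04706² + 0.10588² + 0.03529² + 0.35294² + 0.23529² + 0.07059² = 0.02339 + 0.00221 + 0.01121 + 0.00125 + 0.12457 + 0.05536 + 0.00498 = 0.22298.
So 1 − D = 0.77702, i.e. 0.777 to 3 decimal places.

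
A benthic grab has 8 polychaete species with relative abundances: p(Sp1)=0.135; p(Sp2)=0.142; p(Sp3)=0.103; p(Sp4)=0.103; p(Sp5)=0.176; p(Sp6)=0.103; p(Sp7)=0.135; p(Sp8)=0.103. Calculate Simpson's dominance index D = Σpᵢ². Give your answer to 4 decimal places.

D = 0.135² + 0.142² + 0.103² + 0.103² + 0.176² + 0.103² + 0.135² + 0.103² = 0.018225 + 0.020164 + 0.010609 + 0.010609 + 0.030976 + 0.010609 + 0.018225 + 0.010609 = 0.130026 (working shown to 6 dp, full precision carried).
To 4 decimal places, D = 0.1300.

0.1300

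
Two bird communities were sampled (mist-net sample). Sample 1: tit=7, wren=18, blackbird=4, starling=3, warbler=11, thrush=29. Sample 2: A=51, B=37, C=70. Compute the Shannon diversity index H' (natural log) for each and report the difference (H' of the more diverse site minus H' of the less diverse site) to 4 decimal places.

0.4539

Sample 1: N=72, proportions 0.097222, 0.25, 0.055556, 0.041667, 0.152778, 0.402778, giving H' = 1.519479 (working shown to 6 dp, full precision carried).
Sample 2: N=158, proportions 0.322785, 0.234177, 0.443038, giving H' = 1.065622.
Difference = |1.519479 − 1.065622| = 0.453857, i.e. 0.4539 to 4 decimal places.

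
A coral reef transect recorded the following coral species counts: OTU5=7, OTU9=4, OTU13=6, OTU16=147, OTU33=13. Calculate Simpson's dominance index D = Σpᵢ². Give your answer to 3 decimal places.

Total N = 7+4+6+147+13 = 177, so the proportions are 0.03955, 0.0226, 0.0339, 0.83051, 0.07345 (working shown to 5 dp, full precision carried).
D = 0.03955² + 0.0226² + 0.0339² + 0.83051² + 0.07345² = 0.00156 + 0.00051 + 0.00115 + 0.68974 + 0.00539 = 0.69836.
To 3 decimal places, D = 0.698.

0.698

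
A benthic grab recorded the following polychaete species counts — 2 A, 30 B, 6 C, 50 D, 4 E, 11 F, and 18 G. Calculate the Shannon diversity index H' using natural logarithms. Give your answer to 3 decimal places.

1.542

Total N = 2+30+6+50+4+11+18 = 121, so the proportions are 0.01653, 0.24793, 0.04959, 0.41322, 0.03306, 0.09091, 0.14876 (working shown to 5 dp, full precision carried).
Each pᵢ ln pᵢ term: 0.01653×(-4.10264)=-0.06781, 0.24793×(-1.39459)=-0.34577, 0.04959×(-3.00403)=-0.14896, 0.41322×(-0.88377)=-0.36519, 0.03306×(-3.40950)=-0.11271, 0.09091×(-2.39790)=-0.21799, 0.14876×(-1.90542)=-0.28345.
Sum = -1.54188, so H' = 1.542.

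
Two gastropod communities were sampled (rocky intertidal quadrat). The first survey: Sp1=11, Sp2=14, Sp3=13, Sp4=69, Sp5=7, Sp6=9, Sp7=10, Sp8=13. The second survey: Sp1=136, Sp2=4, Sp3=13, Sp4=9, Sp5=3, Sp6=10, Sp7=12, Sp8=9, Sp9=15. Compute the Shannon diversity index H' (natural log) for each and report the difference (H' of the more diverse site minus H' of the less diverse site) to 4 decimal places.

0.3505

The first survey: N=146, proportions 0.075342, 0.09589, 0.089041, 0.472603, 0.047945, 0.061644, 0.068493, 0.089041, giving H' = 1.705607 (working shown to 6 dp, full precision carried).
The second survey: N=211, proportions 0.64455, 0.018957, 0.061611, 0.042654, 0.014218, 0.047393, 0.056872, 0.042654, 0.07109, giving H' = 1.355072.
Difference = |1.705607 − 1.355072| = 0.350535, i.e. 0.3505 to 4 decimal places.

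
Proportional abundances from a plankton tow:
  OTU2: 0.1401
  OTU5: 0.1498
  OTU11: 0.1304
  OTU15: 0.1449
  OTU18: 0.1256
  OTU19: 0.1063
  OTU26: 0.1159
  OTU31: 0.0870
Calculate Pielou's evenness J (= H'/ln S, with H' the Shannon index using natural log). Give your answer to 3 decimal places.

0.994

H' = −Σ pᵢ ln pᵢ = −((-0.27535) + (-0.28439) + (-0.26564) + (-0.27990) + (-0.26058) + (-0.23827) + (-0.24977) + (-0.21244)) = 2.06635 (working shown to 5 dp, full precision carried).
With S = 8 species, ln S = 2.07944, so J = 2.06635/2.07944 = 0.99370, i.e. 0.994 to 3 decimal places.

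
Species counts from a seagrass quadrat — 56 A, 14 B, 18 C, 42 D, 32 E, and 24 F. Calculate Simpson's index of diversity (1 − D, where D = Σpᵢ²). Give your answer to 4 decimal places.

0.7971

Total N = 56+14+18+42+32+24 = 186, so the proportions are 0.301075, 0.075269, 0.096774, 0.225806, 0.172043, 0.129032 (working shown to 6 dp, full precision carried).
D = 0.301075² + 0.075269² + 0.096774² + 0.225806² + 0.172043² + 0.129032² = 0.090646 + 0.005665 + 0.009365 + 0.050989 + 0.029599 + 0.016649 = 0.202914.
So 1 − D = 0.797086, i.e. 0.7971 to 4 decimal places.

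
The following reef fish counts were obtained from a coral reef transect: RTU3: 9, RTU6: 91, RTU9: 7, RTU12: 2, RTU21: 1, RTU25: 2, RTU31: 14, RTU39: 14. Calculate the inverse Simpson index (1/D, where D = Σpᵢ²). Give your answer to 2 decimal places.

Total N = 9+91+7+2+1+2+14+14 = 140, so the proportions are 0.06429, 0.65, 0.05, 0.01429, 0.00714, 0.01429, 0.1, 0.1 (working shown to 5 dp, full precision carried).
D = 0.06429² + 0.65² + 0.05² + 0.01429² + 0.00714² + 0.01429² + 0.1² + 0.1² = 0.00413 + 0.42250 + 0.00250 + 0.00020 + 0.00005 + 0.00020 + 0.01000 + 0.01000 = 0.44959.
So 1/D = 2.2242, i.e. 2.22 to 2 decimal places.

2.22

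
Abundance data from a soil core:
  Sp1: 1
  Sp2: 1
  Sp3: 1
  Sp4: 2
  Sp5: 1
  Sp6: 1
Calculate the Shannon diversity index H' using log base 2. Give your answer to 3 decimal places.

2.522

Total N = 1+1+1+2+1+1 = 7, so the proportions are 0.14286, 0.14286, 0.14286, 0.28571, 0.14286, 0.14286 (working shown to 5 dp, full precision carried).
Each pᵢ log₂ pᵢ term: 0.14286×(-2.80735)=-0.40105, 0.14286×(-2.80735)=-0.40105, 0.14286×(-2.80735)=-0.40105, 0.28571×(-1.80735)=-0.51639, 0.14286×(-2.80735)=-0.40105, 0.14286×(-2.80735)=-0.40105.
Sum = -2.52164, so H' = 2.522.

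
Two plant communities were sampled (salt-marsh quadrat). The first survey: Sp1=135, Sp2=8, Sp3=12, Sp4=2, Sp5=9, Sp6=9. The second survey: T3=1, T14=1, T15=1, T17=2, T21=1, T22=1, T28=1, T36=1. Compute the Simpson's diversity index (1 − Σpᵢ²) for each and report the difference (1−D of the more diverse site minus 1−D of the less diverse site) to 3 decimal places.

0.472

The first survey: N=175, proportions 0.77143, 0.04571, 0.06857, 0.01143, 0.05143, 0.05143, giving 1−D = 0.39269 (working shown to 5 dp, full precision carried).
The second survey: N=9, proportions 0.11111, 0.11111, 0.11111, 0.22222, 0.11111, 0.11111, 0.11111, 0.11111, giving 1−D = 0.86420.
Difference = |0.39269 − 0.86420| = 0.47151, i.e. 0.472 to 3 decimal places.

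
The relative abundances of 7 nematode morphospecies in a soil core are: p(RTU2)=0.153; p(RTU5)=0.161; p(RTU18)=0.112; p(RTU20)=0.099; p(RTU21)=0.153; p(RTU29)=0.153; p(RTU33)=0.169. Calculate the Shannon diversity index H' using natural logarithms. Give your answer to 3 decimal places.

Each pᵢ ln pᵢ term (working shown to 5 dp, full precision carried): 0.153×(-1.87732)=-0.28723, 0.161×(-1.82635)=-0.29404, 0.112×(-2.18926)=-0.24520, 0.099×(-2.31264)=-0.22895, 0.153×(-1.87732)=-0.28723, 0.153×(-1.87732)=-0.28723, 0.169×(-1.77786)=-0.30046.
Sum = -1.93034, so H' = 1.930.

1.930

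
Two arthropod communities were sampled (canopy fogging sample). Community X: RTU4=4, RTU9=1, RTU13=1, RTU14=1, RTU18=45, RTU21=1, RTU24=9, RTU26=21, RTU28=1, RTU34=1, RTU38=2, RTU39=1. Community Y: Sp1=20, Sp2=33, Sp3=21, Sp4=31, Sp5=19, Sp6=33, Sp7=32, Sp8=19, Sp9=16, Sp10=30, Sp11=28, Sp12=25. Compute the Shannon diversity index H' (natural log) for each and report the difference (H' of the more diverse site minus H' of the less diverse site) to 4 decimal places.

Community X: N=88, proportions 0.045455, 0.011364, 0.011364, 0.011364, 0.511364, 0.011364, 0.102273, 0.238636, 0.011364, 0.011364, 0.022727, 0.011364, giving H' = 1.500731 (working shown to 6 dp, full precision carried).
Community Y: N=307, proportions 0.065147, 0.107492, 0.068404, 0.100977, 0.061889, 0.107492, 0.104235, 0.061889, 0.052117, 0.09772, 0.091205, 0.081433, giving H' = 2.456372.
Difference = |1.500731 − 2.456372| = 0.955641, i.e. 0.9556 to 4 decimal places.

0.9556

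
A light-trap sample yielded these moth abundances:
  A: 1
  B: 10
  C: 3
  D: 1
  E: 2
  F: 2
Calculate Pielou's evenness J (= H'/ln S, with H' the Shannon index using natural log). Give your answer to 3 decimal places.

0.789

Total N = 1+10+3+1+2+2 = 19, so the proportions are 0.05263, 0.52632, 0.15789, 0.05263, 0.10526, 0.10526 (working shown to 5 dp, full precision carried).
H' = −Σ pᵢ ln pᵢ = −((-0.15497) + (-0.33782) + (-0.29145) + (-0.15497) + (-0.23698) + (-0.23698)) = 1.41316.
With S = 6 species, ln S = 1.79176, so J = 1.41316/1.79176 = 0.78870, i.e. 0.789 to 3 decimal places.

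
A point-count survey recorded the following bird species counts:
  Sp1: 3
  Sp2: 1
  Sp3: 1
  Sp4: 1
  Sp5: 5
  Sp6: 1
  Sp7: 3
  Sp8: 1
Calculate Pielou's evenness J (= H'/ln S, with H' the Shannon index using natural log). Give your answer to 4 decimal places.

Total N = 3+1+1+1+5+1+3+1 = 16, so the proportions are 0.1875, 0.0625, 0.0625, 0.0625, 0.3125, 0.0625, 0.1875, 0.0625 (working shown to 6 dp, full precision carried).
H' = −Σ pᵢ ln pᵢ = −((-0.313871) + (-0.173287) + (-0.173287) + (-0.173287) + (-0.363485) + (-0.173287) + (-0.313871) + (-0.173287)) = 1.857660.
With S = 8 species, ln S = 2.079442, so J = 1.857660/2.079442 = 0.893346, i.e. 0.8933 to 4 decimal places.

0.8933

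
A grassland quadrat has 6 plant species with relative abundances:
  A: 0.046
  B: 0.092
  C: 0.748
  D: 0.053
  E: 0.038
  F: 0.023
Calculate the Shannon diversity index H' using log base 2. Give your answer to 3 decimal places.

1.363

Each pᵢ log₂ pᵢ term (working shown to 5 dp, full precision carried): 0.046×(-4.44222)=-0.20434, 0.092×(-3.44222)=-0.31668, 0.748×(-0.41889)=-0.31333, 0.053×(-4.23786)=-0.22461, 0.038×(-4.71786)=-0.17928, 0.023×(-5.44222)=-0.12517.
Sum = -1.36341, so H' = 1.363.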